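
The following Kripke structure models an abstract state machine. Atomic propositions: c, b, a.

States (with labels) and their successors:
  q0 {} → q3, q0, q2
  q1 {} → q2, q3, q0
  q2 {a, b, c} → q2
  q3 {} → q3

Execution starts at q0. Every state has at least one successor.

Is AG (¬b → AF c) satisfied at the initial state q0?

Does not hold

States satisfying ¬b → AF c: {q2}.
States satisfying AG (¬b → AF c): {q2}.
q0 is reachable from q0 and violates ¬b → AF c, so AG fails at q0.
q0 ∉ Sat(AG (¬b → AF c)).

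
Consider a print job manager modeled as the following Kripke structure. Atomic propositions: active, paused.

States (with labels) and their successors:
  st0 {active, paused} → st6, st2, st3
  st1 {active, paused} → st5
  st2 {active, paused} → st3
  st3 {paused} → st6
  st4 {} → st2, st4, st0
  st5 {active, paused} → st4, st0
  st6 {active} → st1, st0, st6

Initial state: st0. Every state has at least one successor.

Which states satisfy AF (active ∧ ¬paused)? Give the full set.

{st0, st2, st3, st6}

States satisfying active ∧ ¬paused: {st6}.
States satisfying AF (active ∧ ¬paused): {st0, st2, st3, st6}.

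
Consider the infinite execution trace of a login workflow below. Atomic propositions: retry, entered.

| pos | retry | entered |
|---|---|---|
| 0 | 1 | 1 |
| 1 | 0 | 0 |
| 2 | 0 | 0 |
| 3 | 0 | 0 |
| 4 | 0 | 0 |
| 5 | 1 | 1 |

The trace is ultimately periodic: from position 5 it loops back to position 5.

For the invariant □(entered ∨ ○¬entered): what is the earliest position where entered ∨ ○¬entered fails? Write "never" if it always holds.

Check entered ∨ ○¬entered at each position in order: 0 ✓, 1 ✓, 2 ✓, 3 ✓.
At position 4 the labels are {} and the next position 5 has {entered, retry}, so entered ∨ ○¬entered is false there. This is the first violation.

4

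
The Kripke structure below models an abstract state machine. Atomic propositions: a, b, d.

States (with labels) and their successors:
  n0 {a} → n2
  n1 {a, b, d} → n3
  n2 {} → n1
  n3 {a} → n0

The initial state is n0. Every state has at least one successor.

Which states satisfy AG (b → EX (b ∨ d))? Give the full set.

States satisfying b → EX (b ∨ d): {n0, n2, n3}.
States satisfying AG (b → EX (b ∨ d)): ∅.

none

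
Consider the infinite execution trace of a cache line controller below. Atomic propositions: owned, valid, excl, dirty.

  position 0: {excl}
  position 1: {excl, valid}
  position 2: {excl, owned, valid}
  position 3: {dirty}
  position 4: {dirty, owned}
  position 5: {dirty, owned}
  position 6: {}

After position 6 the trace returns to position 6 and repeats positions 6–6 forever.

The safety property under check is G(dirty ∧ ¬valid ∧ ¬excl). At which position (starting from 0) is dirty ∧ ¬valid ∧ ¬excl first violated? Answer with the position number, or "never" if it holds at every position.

0

At position 0 the labels are {excl}, so dirty ∧ ¬valid ∧ ¬excl is false there. This is the first violation.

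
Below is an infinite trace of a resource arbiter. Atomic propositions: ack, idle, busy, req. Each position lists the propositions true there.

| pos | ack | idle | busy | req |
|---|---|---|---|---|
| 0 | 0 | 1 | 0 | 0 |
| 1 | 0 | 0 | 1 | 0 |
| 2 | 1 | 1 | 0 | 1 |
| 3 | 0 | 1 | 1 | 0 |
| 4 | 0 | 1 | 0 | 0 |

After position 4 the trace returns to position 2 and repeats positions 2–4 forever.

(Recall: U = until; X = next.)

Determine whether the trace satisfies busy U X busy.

Yes

Walking from position 0: X busy first holds at position 0, and busy holds at every earlier position along the way, so busy U X busy holds.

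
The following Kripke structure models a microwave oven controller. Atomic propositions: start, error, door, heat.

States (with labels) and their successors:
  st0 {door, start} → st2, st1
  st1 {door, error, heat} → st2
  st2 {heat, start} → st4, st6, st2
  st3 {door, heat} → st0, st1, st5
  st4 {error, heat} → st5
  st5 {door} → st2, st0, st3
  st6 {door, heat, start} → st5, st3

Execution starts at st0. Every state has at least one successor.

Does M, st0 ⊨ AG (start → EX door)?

Holds

States satisfying start → EX door: {st0, st1, st2, st3, st4, st5, st6}.
States satisfying AG (start → EX door): {st0, st1, st2, st3, st4, st5, st6}.
Every state reachable from st0 satisfies start → EX door.
st0 ∈ Sat(AG (start → EX door)).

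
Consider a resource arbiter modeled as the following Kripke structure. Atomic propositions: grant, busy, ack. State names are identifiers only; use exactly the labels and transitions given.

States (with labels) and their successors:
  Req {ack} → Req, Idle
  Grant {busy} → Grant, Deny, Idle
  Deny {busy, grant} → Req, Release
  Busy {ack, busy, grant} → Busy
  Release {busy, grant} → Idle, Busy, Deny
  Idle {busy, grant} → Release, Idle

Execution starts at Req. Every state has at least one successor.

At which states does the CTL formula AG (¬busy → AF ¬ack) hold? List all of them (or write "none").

{Busy}

States satisfying ¬busy → AF ¬ack: {Grant, Deny, Busy, Release, Idle}.
States satisfying AG (¬busy → AF ¬ack): {Busy}.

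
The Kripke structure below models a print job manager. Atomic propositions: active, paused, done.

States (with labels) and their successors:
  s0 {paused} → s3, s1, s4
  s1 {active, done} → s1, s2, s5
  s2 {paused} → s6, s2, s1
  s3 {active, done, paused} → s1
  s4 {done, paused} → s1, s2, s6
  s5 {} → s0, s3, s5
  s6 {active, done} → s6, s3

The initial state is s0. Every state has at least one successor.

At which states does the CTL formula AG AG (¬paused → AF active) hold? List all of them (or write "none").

none

States satisfying AG (¬paused → AF active): ∅.
States satisfying AG AG (¬paused → AF active): ∅.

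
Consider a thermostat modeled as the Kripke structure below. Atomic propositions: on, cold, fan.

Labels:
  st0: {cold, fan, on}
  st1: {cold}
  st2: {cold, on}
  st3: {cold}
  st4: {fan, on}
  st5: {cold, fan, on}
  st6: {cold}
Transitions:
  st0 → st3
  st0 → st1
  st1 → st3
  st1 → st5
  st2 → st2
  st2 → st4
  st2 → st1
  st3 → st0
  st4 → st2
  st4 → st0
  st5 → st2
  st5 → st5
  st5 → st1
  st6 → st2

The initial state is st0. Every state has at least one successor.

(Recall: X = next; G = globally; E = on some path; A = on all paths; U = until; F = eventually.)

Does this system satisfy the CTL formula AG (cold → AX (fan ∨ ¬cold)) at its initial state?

Violated

States satisfying cold → AX (fan ∨ ¬cold): {st3, st4}.
States satisfying AG (cold → AX (fan ∨ ¬cold)): ∅.
st0 is reachable from st0 and violates cold → AX (fan ∨ ¬cold), so AG fails at st0.
st0 ∉ Sat(AG (cold → AX (fan ∨ ¬cold))).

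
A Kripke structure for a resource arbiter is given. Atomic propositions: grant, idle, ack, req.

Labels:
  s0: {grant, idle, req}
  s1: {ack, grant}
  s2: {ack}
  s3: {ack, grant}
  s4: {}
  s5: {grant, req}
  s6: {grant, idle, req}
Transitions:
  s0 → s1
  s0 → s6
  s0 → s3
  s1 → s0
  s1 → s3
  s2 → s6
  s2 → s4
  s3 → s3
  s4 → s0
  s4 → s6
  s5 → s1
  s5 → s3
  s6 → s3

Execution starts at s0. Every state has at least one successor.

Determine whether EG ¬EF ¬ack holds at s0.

Violated

States satisfying ¬EF ¬ack: {s3}.
States satisfying EG ¬EF ¬ack: {s3}.
No suitable path/successor from s0 witnesses the formula.
s0 ∉ Sat(EG ¬EF ¬ack).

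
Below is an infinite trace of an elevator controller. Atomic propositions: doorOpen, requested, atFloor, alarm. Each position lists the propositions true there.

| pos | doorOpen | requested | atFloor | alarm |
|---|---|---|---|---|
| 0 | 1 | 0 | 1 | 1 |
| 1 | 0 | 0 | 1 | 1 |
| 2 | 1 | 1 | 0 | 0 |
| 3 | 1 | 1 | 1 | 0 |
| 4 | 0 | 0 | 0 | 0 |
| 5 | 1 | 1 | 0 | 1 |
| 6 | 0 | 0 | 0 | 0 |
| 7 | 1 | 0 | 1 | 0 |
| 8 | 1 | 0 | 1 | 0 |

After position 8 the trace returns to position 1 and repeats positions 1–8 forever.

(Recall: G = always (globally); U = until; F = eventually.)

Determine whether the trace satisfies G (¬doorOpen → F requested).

Satisfied

¬doorOpen → F requested holds at every position 0..8, and those are all positions ever visited, so G (¬doorOpen → F requested) holds.
Positions where ¬doorOpen holds: 1, 4, 6.
Check F requested at each: 1→ok, 4→ok, 6→ok.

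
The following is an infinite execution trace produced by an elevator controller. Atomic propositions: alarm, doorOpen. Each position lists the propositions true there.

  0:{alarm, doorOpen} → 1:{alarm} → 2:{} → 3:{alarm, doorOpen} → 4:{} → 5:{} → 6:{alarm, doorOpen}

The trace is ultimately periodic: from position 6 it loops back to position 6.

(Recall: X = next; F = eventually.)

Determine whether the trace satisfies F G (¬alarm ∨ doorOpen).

Satisfied

G (¬alarm ∨ doorOpen) holds at position 2, which is reachable from 0, so F G (¬alarm ∨ doorOpen) holds.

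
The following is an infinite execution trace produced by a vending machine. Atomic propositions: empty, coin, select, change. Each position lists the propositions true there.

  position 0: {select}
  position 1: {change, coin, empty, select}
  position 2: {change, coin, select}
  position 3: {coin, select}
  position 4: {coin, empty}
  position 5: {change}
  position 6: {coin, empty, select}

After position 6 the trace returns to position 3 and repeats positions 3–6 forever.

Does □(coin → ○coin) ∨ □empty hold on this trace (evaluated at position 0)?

Violated

coin → ○coin must hold at every position from 0 onward. It fails at position 4, so □(coin → ○coin) is false.
Positions where coin holds: 1, 2, 3, 4, 6.
Check ○coin at each: 1→ok, 2→ok, 3→ok, 4→fails, 6→ok.
empty must hold at every position from 0 onward. It fails at position 0, so □empty is false.
At position 0: □(coin → ○coin) is false; □empty is false; so □(coin → ○coin) ∨ □empty is false.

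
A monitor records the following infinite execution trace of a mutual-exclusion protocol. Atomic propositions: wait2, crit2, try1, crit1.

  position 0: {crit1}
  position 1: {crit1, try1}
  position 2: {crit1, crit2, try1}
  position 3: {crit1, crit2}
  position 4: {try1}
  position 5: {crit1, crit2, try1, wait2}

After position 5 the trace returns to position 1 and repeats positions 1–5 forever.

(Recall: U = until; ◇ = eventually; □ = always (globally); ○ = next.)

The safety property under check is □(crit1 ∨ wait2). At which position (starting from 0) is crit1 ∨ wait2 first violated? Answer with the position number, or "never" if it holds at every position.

Check crit1 ∨ wait2 at each position in order: 0 ✓, 1 ✓, 2 ✓, 3 ✓.
At position 4 the labels are {try1}, so crit1 ∨ wait2 is false there. This is the first violation.

4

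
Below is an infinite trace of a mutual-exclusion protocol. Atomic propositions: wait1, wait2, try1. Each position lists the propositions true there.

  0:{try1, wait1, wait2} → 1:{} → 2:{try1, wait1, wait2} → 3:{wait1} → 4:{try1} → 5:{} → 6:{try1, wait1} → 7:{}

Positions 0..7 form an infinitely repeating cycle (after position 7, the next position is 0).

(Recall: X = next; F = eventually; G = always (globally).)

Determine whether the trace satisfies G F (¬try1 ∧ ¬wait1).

F (¬try1 ∧ ¬wait1) holds at every position 0..7, and those are all positions ever visited, so G F (¬try1 ∧ ¬wait1) holds.

Yes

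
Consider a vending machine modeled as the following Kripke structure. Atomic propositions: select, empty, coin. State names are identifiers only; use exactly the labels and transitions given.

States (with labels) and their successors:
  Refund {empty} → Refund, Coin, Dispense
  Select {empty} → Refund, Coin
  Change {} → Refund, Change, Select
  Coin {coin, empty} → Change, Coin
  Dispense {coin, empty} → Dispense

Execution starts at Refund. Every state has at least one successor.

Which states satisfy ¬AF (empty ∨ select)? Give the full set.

States satisfying empty ∨ select: {Refund, Select, Coin, Dispense}.
States satisfying AF (empty ∨ select): {Refund, Select, Coin, Dispense}.
States satisfying ¬AF (empty ∨ select): {Change}.

{Change}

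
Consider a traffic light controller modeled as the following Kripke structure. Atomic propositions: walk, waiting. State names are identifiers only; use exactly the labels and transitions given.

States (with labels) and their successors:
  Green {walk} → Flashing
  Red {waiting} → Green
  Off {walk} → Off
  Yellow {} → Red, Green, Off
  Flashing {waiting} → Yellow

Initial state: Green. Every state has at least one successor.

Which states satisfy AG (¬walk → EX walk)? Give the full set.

States satisfying ¬walk → EX walk: {Green, Red, Off, Yellow}.
States satisfying AG (¬walk → EX walk): {Off}.

{Off}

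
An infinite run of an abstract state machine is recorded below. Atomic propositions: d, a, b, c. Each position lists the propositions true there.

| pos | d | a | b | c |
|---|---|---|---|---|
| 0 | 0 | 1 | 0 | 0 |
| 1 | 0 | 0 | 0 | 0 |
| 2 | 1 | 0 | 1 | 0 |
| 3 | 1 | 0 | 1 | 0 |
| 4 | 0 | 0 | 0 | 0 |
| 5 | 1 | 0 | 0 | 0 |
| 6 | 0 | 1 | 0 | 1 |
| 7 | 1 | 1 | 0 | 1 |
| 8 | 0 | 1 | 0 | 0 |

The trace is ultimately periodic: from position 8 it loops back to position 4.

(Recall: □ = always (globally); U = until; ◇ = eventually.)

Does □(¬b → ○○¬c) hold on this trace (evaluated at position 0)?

Violated

¬b → ○○¬c must hold at every position from 0 onward. It fails at position 4, so □(¬b → ○○¬c) is false.
Positions where ¬b holds: 0, 1, 4, 5, 6, 7, 8.
Check ○○¬c at each: 0→ok, 1→ok, 4→fails, 5→fails, 6→ok, 7→ok, 8→ok.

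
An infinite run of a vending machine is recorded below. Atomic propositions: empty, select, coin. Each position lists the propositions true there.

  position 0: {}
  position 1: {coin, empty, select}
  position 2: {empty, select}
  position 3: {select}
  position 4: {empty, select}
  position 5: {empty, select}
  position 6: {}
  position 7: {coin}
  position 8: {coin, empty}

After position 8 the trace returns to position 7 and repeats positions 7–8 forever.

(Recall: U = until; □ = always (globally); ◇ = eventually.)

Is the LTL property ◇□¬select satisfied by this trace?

□¬select holds at position 6, which is reachable from 0, so ◇□¬select holds.

Yes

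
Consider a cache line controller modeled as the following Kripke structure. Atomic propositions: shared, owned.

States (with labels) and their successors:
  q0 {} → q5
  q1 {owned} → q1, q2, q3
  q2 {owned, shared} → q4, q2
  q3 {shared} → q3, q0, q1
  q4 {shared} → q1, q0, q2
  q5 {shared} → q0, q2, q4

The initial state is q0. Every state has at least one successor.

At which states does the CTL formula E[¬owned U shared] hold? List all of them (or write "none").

States satisfying ¬owned: {q0, q3, q4, q5}.
States satisfying shared: {q2, q3, q4, q5}.
States satisfying E[¬owned U shared]: {q0, q2, q3, q4, q5}.

{q0, q2, q3, q4, q5}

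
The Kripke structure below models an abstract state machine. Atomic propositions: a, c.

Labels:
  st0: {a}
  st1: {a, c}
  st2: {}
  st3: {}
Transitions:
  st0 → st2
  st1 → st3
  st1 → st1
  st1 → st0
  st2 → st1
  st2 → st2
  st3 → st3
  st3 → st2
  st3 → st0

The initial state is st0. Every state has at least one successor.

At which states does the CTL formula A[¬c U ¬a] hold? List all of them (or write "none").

States satisfying ¬c: {st0, st2, st3}.
States satisfying ¬a: {st2, st3}.
States satisfying A[¬c U ¬a]: {st0, st2, st3}.

{st0, st2, st3}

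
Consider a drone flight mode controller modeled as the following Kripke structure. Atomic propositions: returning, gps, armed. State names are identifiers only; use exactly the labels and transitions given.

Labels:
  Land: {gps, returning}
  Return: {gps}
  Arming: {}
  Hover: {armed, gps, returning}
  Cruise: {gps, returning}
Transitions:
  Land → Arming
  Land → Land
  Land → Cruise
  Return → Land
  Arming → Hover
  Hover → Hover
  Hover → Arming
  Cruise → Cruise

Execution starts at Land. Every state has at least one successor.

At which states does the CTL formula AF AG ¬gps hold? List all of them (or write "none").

States satisfying AG ¬gps: ∅.
States satisfying AF AG ¬gps: ∅.

none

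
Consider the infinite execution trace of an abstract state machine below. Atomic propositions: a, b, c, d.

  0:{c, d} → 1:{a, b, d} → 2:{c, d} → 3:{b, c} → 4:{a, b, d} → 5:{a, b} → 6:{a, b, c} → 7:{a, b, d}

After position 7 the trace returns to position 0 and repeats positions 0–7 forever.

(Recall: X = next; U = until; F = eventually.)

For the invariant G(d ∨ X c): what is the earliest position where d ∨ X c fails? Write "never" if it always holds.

Check d ∨ X c at each position in order: 0 ✓, 1 ✓, 2 ✓.
At position 3 the labels are {b, c} and the next position 4 has {a, b, d}, so d ∨ X c is false there. This is the first violation.

3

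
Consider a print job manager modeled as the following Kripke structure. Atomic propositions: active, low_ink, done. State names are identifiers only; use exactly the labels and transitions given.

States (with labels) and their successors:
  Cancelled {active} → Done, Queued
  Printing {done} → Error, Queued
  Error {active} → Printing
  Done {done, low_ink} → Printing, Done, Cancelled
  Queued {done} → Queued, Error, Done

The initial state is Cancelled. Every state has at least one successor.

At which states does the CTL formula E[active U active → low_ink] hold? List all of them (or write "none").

{Cancelled, Printing, Error, Done, Queued}

States satisfying active: {Cancelled, Error}.
States satisfying active → low_ink: {Printing, Done, Queued}.
States satisfying E[active U active → low_ink]: {Cancelled, Printing, Error, Done, Queued}.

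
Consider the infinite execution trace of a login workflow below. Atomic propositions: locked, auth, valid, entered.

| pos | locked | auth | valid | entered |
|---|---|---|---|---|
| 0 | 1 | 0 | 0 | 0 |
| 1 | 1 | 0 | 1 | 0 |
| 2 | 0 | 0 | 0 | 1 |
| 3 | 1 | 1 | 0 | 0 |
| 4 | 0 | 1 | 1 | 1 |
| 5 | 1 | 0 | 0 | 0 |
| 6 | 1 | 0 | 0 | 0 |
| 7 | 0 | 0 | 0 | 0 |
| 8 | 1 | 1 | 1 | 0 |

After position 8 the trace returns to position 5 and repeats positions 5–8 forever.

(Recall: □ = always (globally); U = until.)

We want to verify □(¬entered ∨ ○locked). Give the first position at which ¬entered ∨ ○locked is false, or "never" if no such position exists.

¬entered ∨ ○locked holds at every position 0..8, and those are all the positions the trace ever visits, so the invariant □(¬entered ∨ ○locked) is never violated.

never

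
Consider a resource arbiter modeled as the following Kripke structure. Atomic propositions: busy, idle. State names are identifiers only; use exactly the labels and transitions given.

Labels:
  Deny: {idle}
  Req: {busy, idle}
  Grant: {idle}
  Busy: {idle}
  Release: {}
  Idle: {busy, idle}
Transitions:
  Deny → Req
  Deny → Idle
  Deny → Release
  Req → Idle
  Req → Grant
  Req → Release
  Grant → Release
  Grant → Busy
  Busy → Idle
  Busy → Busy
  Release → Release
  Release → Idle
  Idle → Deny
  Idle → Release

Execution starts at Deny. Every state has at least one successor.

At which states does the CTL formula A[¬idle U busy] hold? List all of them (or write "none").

{Req, Idle}

States satisfying ¬idle: {Release}.
States satisfying busy: {Req, Idle}.
States satisfying A[¬idle U busy]: {Req, Idle}.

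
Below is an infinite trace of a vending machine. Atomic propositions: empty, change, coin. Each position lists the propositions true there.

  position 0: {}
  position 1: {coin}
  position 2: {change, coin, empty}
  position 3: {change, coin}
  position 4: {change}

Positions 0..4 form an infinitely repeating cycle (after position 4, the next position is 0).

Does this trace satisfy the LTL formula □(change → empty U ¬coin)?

Does not hold

change → empty U ¬coin must hold at every position from 0 onward. It fails at position 2, so □(change → empty U ¬coin) is false.
Positions where change holds: 2, 3, 4.
Check empty U ¬coin at each: 2→fails, 3→fails, 4→ok.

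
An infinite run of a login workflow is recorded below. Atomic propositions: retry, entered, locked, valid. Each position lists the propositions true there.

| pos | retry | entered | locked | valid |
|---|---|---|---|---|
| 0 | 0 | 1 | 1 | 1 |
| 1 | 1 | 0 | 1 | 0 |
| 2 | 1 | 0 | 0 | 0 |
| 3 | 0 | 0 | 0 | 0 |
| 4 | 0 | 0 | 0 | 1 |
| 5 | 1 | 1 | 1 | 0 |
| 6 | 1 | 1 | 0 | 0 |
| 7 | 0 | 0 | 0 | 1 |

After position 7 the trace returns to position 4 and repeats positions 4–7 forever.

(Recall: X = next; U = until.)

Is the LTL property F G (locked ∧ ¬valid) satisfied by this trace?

Violated

G (locked ∧ ¬valid) is false at every position 0..7, so it never becomes true and F G (locked ∧ ¬valid) fails.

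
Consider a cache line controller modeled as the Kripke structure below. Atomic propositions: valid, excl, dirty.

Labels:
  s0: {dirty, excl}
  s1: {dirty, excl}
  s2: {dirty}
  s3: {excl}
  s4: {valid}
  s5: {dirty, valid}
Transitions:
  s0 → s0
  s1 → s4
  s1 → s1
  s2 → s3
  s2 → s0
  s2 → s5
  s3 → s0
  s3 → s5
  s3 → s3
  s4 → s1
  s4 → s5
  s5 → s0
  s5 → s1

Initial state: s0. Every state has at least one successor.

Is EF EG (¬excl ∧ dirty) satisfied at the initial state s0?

States satisfying EG (¬excl ∧ dirty): ∅.
States satisfying EF EG (¬excl ∧ dirty): ∅.
No suitable path/successor from s0 witnesses the formula.
s0 ∉ Sat(EF EG (¬excl ∧ dirty)).

Violated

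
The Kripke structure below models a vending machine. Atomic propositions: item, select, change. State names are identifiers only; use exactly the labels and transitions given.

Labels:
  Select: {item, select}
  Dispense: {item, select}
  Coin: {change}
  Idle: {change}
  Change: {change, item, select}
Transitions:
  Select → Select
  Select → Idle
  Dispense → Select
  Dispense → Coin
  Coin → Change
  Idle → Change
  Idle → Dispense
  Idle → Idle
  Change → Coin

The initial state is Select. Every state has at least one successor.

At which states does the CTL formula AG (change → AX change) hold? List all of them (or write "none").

States satisfying change → AX change: {Select, Dispense, Coin, Change}.
States satisfying AG (change → AX change): {Coin, Change}.

{Coin, Change}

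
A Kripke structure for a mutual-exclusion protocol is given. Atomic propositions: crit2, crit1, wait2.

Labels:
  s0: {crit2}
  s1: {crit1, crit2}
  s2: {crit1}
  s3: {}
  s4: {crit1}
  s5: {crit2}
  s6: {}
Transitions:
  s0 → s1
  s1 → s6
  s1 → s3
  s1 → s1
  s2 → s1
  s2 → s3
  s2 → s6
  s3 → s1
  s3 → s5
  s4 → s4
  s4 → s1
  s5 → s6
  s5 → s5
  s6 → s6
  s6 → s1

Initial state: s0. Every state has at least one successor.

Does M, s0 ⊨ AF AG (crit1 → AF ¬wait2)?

Holds

States satisfying AG (crit1 → AF ¬wait2): {s0, s1, s2, s3, s4, s5, s6}.
States satisfying AF AG (crit1 → AF ¬wait2): {s0, s1, s2, s3, s4, s5, s6}.
s0 ∈ Sat(AF AG (crit1 → AF ¬wait2)).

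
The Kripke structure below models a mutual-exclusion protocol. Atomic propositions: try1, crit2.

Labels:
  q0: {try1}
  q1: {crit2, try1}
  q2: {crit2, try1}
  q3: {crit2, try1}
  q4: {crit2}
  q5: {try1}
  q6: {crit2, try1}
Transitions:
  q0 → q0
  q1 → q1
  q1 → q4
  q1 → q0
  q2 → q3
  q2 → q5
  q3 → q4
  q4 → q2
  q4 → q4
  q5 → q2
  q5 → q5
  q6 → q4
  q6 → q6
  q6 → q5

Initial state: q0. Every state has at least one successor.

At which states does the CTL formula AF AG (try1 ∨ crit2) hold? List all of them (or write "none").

{q0, q1, q2, q3, q4, q5, q6}

States satisfying AG (try1 ∨ crit2): {q0, q1, q2, q3, q4, q5, q6}.
States satisfying AF AG (try1 ∨ crit2): {q0, q1, q2, q3, q4, q5, q6}.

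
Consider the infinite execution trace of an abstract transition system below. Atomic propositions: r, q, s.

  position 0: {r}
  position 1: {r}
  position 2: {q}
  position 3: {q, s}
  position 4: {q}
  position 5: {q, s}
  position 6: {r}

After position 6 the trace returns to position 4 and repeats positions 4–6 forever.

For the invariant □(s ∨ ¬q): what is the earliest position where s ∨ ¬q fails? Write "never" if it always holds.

2

Check s ∨ ¬q at each position in order: 0 ✓, 1 ✓.
At position 2 the labels are {q}, so s ∨ ¬q is false there. This is the first violation.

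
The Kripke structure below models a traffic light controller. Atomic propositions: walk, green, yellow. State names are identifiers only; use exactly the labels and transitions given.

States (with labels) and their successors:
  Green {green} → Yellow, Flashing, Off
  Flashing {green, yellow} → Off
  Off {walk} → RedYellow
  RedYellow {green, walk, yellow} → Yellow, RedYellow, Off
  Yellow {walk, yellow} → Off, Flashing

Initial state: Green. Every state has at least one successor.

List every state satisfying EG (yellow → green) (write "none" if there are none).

{Green, Flashing, Off, RedYellow}

States satisfying yellow → green: {Green, Flashing, Off, RedYellow}.
States satisfying EG (yellow → green): {Green, Flashing, Off, RedYellow}.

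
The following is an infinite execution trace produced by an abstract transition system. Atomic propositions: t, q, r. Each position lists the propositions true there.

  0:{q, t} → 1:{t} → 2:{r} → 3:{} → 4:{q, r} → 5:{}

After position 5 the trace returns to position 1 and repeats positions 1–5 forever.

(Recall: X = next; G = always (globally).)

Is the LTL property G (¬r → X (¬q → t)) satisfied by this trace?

Does not hold

¬r → X (¬q → t) must hold at every position from 0 onward. It fails at position 1, so G (¬r → X (¬q → t)) is false.
Positions where ¬r holds: 0, 1, 3, 5.
Check X (¬q → t) at each: 0→ok, 1→fails, 3→ok, 5→ok.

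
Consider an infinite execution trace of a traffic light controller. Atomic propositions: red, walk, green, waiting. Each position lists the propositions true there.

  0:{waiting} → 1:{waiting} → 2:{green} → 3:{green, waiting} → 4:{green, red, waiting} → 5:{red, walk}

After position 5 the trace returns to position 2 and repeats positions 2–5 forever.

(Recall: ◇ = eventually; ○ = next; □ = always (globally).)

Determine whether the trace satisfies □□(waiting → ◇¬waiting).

□(waiting → ◇¬waiting) holds at every position 0..5, and those are all positions ever visited, so □□(waiting → ◇¬waiting) holds.

Holds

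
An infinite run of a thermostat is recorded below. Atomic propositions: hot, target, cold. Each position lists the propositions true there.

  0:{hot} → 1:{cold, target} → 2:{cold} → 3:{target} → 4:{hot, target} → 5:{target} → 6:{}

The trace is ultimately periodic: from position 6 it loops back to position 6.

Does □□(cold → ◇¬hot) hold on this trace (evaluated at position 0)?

□(cold → ◇¬hot) holds at every position 0..6, and those are all positions ever visited, so □□(cold → ◇¬hot) holds.

Satisfied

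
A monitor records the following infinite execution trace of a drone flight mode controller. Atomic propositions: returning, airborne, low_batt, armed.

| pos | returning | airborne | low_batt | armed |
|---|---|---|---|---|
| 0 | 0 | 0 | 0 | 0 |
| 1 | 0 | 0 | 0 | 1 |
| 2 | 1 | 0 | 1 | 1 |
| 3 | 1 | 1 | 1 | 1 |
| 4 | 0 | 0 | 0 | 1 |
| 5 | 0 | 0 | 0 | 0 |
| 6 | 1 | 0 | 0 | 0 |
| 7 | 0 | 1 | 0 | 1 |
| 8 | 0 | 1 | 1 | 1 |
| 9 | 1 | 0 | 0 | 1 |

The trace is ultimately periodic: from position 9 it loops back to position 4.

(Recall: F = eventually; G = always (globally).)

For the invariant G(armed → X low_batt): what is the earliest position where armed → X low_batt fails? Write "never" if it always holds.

Check armed → X low_batt at each position in order: 0 ✓, 1 ✓, 2 ✓.
At position 3 the labels are {airborne, armed, low_batt, returning} and the next position 4 has {armed}, so armed → X low_batt is false there. This is the first violation.

3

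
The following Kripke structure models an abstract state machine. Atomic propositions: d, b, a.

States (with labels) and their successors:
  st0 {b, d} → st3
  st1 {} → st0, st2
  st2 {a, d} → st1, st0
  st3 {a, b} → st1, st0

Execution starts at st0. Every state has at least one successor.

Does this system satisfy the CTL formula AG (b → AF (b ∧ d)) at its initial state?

Does not hold

States satisfying b → AF (b ∧ d): {st0, st1, st2}.
States satisfying AG (b → AF (b ∧ d)): ∅.
st3 is reachable from st0 and violates b → AF (b ∧ d), so AG fails at st0.
st0 ∉ Sat(AG (b → AF (b ∧ d))).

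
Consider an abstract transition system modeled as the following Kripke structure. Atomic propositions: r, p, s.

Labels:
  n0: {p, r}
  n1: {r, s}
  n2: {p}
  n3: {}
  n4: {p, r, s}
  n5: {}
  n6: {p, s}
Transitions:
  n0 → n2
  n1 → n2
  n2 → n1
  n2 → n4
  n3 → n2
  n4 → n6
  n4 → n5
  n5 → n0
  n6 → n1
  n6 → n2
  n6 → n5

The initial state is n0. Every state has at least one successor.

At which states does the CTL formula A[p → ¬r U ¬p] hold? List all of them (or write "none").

{n1, n3, n5}

States satisfying p → ¬r: {n1, n2, n3, n5, n6}.
States satisfying ¬p: {n1, n3, n5}.
States satisfying A[p → ¬r U ¬p]: {n1, n3, n5}.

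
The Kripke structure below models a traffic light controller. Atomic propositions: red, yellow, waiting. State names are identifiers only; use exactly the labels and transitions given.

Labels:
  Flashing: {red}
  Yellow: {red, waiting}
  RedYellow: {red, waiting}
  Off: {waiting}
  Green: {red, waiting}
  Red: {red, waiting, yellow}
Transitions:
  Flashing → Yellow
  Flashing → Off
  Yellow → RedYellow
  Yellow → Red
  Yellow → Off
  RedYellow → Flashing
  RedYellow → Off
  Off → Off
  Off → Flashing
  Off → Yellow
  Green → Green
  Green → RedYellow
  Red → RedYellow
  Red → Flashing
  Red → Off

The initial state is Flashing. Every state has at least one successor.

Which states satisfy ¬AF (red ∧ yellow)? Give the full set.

{Flashing, Yellow, RedYellow, Off, Green}

States satisfying red ∧ yellow: {Red}.
States satisfying AF (red ∧ yellow): {Red}.
States satisfying ¬AF (red ∧ yellow): {Flashing, Yellow, RedYellow, Off, Green}.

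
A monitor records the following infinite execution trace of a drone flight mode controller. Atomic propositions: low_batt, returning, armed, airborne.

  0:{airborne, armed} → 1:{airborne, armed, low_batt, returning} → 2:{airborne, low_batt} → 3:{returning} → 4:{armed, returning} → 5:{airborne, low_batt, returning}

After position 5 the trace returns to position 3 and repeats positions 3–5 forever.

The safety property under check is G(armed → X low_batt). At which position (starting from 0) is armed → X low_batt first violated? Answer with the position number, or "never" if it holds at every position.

armed → X low_batt holds at every position 0..5, and those are all the positions the trace ever visits, so the invariant G(armed → X low_batt) is never violated.

never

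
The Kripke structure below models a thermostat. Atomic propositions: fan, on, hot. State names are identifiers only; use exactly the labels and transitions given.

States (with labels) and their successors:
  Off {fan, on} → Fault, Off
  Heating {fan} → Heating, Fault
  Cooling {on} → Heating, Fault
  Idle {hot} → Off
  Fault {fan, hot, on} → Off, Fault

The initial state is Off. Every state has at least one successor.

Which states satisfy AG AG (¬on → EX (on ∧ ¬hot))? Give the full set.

States satisfying AG (¬on → EX (on ∧ ¬hot)): {Off, Idle, Fault}.
States satisfying AG AG (¬on → EX (on ∧ ¬hot)): {Off, Idle, Fault}.

{Off, Idle, Fault}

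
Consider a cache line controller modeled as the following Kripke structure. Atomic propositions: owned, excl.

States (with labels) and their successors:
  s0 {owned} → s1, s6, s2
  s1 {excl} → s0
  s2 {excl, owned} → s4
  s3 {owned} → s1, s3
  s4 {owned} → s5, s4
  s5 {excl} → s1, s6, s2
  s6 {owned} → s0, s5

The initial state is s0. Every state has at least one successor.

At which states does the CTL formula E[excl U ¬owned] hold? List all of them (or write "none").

{s1, s5}

States satisfying excl: {s1, s2, s5}.
States satisfying ¬owned: {s1, s5}.
States satisfying E[excl U ¬owned]: {s1, s5}.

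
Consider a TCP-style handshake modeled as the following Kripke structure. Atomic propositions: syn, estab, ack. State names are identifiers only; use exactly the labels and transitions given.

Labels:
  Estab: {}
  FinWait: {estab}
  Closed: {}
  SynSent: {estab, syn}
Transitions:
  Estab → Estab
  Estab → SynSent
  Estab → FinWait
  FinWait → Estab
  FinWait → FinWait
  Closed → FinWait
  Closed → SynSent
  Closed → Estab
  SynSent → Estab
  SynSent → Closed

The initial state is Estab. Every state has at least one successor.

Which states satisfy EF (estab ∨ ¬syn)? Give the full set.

States satisfying estab ∨ ¬syn: {Estab, FinWait, Closed, SynSent}.
States satisfying EF (estab ∨ ¬syn): {Estab, FinWait, Closed, SynSent}.

{Estab, FinWait, Closed, SynSent}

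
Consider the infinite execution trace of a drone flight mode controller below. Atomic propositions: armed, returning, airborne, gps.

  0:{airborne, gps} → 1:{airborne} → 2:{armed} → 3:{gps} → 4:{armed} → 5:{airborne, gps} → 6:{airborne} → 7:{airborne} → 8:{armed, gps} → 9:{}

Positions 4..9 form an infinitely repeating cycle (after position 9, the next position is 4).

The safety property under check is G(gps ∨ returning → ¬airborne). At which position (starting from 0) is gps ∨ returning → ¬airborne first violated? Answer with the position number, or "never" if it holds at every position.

0

At position 0 the labels are {airborne, gps}, so gps ∨ returning → ¬airborne is false there. This is the first violation.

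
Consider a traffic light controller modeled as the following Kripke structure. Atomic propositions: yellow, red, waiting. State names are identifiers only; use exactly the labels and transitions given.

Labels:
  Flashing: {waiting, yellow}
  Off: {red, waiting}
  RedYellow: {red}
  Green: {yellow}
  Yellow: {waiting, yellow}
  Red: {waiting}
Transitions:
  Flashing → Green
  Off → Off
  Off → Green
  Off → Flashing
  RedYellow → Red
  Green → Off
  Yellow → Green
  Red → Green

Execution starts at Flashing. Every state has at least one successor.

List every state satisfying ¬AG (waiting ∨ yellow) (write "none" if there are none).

{RedYellow}

States satisfying waiting ∨ yellow: {Flashing, Off, Green, Yellow, Red}.
States satisfying AG (waiting ∨ yellow): {Flashing, Off, Green, Yellow, Red}.
States satisfying ¬AG (waiting ∨ yellow): {RedYellow}.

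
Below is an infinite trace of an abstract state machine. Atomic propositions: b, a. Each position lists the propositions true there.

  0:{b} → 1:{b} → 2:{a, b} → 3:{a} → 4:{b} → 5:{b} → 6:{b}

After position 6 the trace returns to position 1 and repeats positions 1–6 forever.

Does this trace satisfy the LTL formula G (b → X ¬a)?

No

b → X ¬a must hold at every position from 0 onward. It fails at position 1, so G (b → X ¬a) is false.
Positions where b holds: 0, 1, 2, 4, 5, 6.
Check X ¬a at each: 0→ok, 1→fails, 2→fails, 4→ok, 5→ok, 6→ok.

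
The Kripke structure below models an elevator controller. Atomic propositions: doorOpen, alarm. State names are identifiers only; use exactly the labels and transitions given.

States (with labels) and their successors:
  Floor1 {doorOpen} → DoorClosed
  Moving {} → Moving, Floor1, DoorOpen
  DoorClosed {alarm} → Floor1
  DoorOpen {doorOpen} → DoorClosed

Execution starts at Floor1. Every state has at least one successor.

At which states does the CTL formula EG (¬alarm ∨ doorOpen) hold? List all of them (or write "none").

States satisfying ¬alarm ∨ doorOpen: {Floor1, Moving, DoorOpen}.
States satisfying EG (¬alarm ∨ doorOpen): {Moving}.

{Moving}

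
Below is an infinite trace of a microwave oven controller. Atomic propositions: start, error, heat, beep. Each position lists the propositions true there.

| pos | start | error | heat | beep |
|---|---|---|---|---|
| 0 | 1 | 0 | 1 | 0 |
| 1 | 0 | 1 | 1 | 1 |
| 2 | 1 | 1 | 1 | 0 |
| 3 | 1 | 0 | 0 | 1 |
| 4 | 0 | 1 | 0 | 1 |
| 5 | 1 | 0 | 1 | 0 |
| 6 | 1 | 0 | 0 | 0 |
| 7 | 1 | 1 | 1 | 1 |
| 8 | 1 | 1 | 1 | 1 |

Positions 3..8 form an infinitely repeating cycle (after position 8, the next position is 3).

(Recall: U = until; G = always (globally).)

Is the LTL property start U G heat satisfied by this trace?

Violated

Walking from position 0: at position 1, G heat has not yet held and start fails, so start U G heat is false.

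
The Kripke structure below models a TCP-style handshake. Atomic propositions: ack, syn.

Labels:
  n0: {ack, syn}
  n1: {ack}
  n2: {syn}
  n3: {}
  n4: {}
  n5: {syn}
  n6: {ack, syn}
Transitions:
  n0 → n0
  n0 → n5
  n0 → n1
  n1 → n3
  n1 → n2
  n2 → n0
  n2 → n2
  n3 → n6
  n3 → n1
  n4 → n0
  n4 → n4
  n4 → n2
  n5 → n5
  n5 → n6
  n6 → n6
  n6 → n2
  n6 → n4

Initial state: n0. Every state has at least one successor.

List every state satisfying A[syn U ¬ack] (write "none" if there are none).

States satisfying syn: {n0, n2, n5, n6}.
States satisfying ¬ack: {n2, n3, n4, n5}.
States satisfying A[syn U ¬ack]: {n2, n3, n4, n5}.

{n2, n3, n4, n5}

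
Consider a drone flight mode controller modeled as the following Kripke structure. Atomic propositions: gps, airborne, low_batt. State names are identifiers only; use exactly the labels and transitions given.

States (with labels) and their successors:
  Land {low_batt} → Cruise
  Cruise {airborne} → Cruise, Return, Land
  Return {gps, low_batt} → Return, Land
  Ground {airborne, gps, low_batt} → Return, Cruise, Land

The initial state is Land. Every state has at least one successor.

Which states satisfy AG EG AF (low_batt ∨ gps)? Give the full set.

States satisfying EG AF (low_batt ∨ gps): {Return, Ground}.
States satisfying AG EG AF (low_batt ∨ gps): ∅.

none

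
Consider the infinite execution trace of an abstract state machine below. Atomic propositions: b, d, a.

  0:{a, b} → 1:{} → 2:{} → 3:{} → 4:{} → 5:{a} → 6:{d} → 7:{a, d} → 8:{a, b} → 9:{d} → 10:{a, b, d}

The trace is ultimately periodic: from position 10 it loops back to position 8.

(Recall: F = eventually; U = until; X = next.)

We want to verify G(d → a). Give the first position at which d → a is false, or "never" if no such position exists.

6

Check d → a at each position in order: 0 ✓, 1 ✓, 2 ✓, 3 ✓, 4 ✓, 5 ✓.
At position 6 the labels are {d}, so d → a is false there. This is the first violation.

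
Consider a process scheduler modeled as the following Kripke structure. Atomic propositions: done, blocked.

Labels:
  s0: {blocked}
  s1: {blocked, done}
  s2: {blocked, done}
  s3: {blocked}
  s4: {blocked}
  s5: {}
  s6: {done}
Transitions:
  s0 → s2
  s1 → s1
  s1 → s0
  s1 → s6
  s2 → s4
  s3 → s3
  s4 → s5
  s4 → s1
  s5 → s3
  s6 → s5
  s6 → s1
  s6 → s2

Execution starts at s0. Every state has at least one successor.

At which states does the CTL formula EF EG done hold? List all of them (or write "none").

{s0, s1, s2, s4, s6}

States satisfying EG done: {s1, s6}.
States satisfying EF EG done: {s0, s1, s2, s4, s6}.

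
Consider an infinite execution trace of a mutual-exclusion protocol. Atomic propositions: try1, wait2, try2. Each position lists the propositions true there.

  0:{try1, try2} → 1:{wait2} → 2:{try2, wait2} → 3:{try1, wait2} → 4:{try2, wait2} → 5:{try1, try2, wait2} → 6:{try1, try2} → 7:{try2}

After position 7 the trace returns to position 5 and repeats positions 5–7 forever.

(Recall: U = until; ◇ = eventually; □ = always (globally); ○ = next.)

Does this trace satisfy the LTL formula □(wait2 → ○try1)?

No

wait2 → ○try1 must hold at every position from 0 onward. It fails at position 1, so □(wait2 → ○try1) is false.
Positions where wait2 holds: 1, 2, 3, 4, 5.
Check ○try1 at each: 1→fails, 2→ok, 3→fails, 4→ok, 5→ok.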